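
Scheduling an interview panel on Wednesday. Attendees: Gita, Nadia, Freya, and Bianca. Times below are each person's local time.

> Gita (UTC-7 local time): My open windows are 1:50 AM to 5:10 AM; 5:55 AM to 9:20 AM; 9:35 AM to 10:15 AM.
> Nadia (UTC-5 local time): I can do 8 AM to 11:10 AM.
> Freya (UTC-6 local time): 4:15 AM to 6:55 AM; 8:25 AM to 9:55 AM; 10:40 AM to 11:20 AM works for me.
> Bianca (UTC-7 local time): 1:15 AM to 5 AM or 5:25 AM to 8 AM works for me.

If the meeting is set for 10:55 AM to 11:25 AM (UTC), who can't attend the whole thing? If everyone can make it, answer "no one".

Nadia

Gita in UTC: 08:50-12:10, 12:55-16:20, 16:35-17:15 (add 7h to convert from UTC-7).
Nadia in UTC: 13:00-16:10 (add 5h to convert from UTC-5).
Freya in UTC: 10:15-12:55, 14:25-15:55, 16:40-17:20 (add 6h to convert from UTC-6).
Bianca in UTC: 08:15-12:00, 12:25-15:00 (add 7h to convert from UTC-7).
Gita: free for 10:55-11:25. Nadia: not fully free for 10:55-11:25. Freya: free for 10:55-11:25. Bianca: free for 10:55-11:25.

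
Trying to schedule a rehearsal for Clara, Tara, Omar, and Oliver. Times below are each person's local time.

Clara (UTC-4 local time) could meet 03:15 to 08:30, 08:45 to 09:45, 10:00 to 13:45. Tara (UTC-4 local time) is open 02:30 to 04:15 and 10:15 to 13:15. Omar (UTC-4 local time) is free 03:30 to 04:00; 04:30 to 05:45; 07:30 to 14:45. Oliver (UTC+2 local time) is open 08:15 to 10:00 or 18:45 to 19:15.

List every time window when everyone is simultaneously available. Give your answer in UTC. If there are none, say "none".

Clara in UTC: 07:15-12:30, 12:45-13:45, 14:00-17:45 (add 4h to convert from UTC-4).
Tara in UTC: 06:30-08:15, 14:15-17:15 (add 4h to convert from UTC-4).
Omar in UTC: 07:30-08:00, 08:30-09:45, 11:30-18:45 (add 4h to convert from UTC-4).
Oliver in UTC: 06:15-08:00, 16:45-17:15 (subtract 2h to convert from UTC+2).
Clara ∩ Tara: 07:15-08:15, 14:15-17:15.
Clara ∩ Tara ∩ Omar: 07:30-08:00, 14:15-17:15.
Clara ∩ Tara ∩ Omar ∩ Oliver: 07:30-08:00, 16:45-17:15.
Those are the intersection windows.

07:30-08:00, 16:45-17:15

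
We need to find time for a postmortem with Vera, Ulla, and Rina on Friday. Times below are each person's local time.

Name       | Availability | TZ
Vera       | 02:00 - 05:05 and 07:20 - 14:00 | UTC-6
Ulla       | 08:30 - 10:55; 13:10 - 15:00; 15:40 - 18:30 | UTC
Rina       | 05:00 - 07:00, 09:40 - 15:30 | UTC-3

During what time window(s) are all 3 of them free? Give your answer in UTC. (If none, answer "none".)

Vera in UTC: 08:00-11:05, 13:20-20:00 (add 6h to convert from UTC-6).
Ulla in UTC: 08:30-10:55, 13:10-15:00, 15:40-18:30.
Rina in UTC: 08:00-10:00, 12:40-18:30 (add 3h to convert from UTC-3).
Vera ∩ Ulla: 08:30-10:55, 13:20-15:00, 15:40-18:30.
Vera ∩ Ulla ∩ Rina: 08:30-10:00, 13:20-15:00, 15:40-18:30.

08:30-10:00, 13:20-15:00, 15:40-18:30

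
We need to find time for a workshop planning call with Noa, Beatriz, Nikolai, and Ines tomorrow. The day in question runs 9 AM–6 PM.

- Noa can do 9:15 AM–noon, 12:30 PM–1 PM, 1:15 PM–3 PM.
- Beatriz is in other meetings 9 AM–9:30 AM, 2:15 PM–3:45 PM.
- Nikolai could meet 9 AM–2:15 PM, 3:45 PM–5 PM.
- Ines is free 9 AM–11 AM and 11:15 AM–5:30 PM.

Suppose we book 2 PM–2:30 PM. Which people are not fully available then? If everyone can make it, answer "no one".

Beatriz, Nikolai

Noa free: 09:15-12:00, 12:30-13:00, 13:15-15:00.
Beatriz free: 09:30-14:15, 15:45-18:00 (invert busy blocks within the working day).
Nikolai free: 09:00-14:15, 15:45-17:00.
Ines free: 09:00-11:00, 11:15-17:30.
Noa: free for 14:00-14:30. Beatriz: not fully free for 14:00-14:30. Nikolai: not fully free for 14:00-14:30. Ines: free for 14:00-14:30.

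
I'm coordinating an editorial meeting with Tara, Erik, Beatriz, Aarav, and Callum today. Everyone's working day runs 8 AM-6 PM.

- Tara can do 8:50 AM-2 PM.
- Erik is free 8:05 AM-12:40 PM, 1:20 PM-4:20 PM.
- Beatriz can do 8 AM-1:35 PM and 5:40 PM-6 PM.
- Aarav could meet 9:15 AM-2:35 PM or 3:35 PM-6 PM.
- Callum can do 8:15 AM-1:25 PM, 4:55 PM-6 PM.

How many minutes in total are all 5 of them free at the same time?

Tara ∩ Erik: 08:50-12:40, 13:20-14:00.
Tara ∩ Erik ∩ Beatriz: 08:50-12:40, 13:20-13:35.
Tara ∩ Erik ∩ Beatriz ∩ Aarav: 09:15-12:40, 13:20-13:35.
Tara ∩ Erik ∩ Beatriz ∩ Aarav ∩ Callum: 09:15-12:40, 13:20-13:25.
Those are the intersection windows.
Summing the common windows: 205 + 5 = 210 minutes.

210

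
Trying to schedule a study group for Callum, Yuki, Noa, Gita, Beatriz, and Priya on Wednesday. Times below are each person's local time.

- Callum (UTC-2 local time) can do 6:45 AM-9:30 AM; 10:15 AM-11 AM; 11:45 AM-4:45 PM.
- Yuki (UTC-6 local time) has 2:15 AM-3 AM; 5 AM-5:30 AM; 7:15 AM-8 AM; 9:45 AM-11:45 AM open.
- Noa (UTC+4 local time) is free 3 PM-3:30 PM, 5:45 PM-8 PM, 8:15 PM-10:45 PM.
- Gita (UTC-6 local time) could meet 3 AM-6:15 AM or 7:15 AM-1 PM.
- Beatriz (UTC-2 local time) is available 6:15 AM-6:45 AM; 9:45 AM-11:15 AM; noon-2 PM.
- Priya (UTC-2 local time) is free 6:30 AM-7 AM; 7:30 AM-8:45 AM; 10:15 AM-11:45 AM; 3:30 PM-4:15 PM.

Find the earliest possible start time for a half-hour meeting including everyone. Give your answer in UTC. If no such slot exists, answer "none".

none

Callum in UTC: 08:45-11:30, 12:15-13:00, 13:45-18:45 (add 2h to convert from UTC-2).
Yuki in UTC: 08:15-09:00, 11:00-11:30, 13:15-14:00, 15:45-17:45 (add 6h to convert from UTC-6).
Noa in UTC: 11:00-11:30, 13:45-16:00, 16:15-18:45 (subtract 4h to convert from UTC+4).
Gita in UTC: 09:00-12:15, 13:15-19:00 (add 6h to convert from UTC-6).
Beatriz in UTC: 08:15-08:45, 11:45-13:15, 14:00-16:00 (add 2h to convert from UTC-2).
Priya in UTC: 08:30-09:00, 09:30-10:45, 12:15-13:45, 17:30-18:15 (add 2h to convert from UTC-2).
Callum ∩ Yuki: 08:45-09:00, 11:00-11:30, 13:45-14:00, 15:45-17:45.
Callum ∩ Yuki ∩ Noa: 11:00-11:30, 13:45-14:00, 15:45-16:00, 16:15-17:45.
Callum ∩ Yuki ∩ Noa ∩ Gita: 11:00-11:30, 13:45-14:00, 15:45-16:00, 16:15-17:45.
Callum ∩ Yuki ∩ Noa ∩ Gita ∩ Beatriz: 15:45-16:00.
Callum ∩ Yuki ∩ Noa ∩ Gita ∩ Beatriz ∩ Priya: ∅.
There is no time when everyone is free.
No common window is at least 30 minutes long.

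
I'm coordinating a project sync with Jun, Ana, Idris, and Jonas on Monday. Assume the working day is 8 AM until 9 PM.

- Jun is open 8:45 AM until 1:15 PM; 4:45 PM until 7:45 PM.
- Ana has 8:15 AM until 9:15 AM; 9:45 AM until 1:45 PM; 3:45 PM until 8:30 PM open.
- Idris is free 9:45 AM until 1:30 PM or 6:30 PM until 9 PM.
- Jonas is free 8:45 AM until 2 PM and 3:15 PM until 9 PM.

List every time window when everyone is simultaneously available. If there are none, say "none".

09:45-13:15, 18:30-19:45

Jun ∩ Ana: 08:45-09:15, 09:45-13:15, 16:45-19:45.
Jun ∩ Ana ∩ Idris: 09:45-13:15, 18:30-19:45.
Jun ∩ Ana ∩ Idris ∩ Jonas: 09:45-13:15, 18:30-19:45.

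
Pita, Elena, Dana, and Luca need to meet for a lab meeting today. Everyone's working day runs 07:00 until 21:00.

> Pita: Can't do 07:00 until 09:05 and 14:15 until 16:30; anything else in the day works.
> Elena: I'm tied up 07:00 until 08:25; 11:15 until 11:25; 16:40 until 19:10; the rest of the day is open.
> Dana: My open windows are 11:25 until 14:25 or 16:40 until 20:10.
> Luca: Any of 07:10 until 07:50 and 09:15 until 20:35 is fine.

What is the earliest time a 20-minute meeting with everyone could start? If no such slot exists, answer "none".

Pita free: 09:05-14:15, 16:30-21:00 (invert busy blocks within the working day).
Elena free: 08:25-11:15, 11:25-16:40, 19:10-21:00 (invert busy blocks within the working day).
Dana free: 11:25-14:25, 16:40-20:10.
Luca free: 07:10-07:50, 09:15-20:35.
Pita ∩ Elena: 09:05-11:15, 11:25-14:15, 16:30-16:40, 19:10-21:00.
Pita ∩ Elena ∩ Dana: 11:25-14:15, 19:10-20:10.
Pita ∩ Elena ∩ Dana ∩ Luca: 11:25-14:15, 19:10-20:10.
The first common window of at least 20 minutes is 11:25-14:15, so the earliest start is 11:25.

11:25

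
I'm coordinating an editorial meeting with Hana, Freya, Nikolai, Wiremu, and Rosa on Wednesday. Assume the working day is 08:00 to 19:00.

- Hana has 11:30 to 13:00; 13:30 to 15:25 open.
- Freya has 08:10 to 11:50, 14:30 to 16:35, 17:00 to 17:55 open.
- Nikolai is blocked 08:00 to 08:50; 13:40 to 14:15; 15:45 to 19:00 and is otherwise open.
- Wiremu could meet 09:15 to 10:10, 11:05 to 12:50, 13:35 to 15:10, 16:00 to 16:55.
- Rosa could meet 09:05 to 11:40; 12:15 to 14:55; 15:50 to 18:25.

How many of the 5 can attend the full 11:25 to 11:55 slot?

Hana free: 11:30-13:00, 13:30-15:25.
Freya free: 08:10-11:50, 14:30-16:35, 17:00-17:55.
Nikolai free: 08:50-13:40, 14:15-15:45 (invert busy blocks within the working day).
Wiremu free: 09:15-10:10, 11:05-12:50, 13:35-15:10, 16:00-16:55.
Rosa free: 09:05-11:40, 12:15-14:55, 15:50-18:25.
Nikolai and Wiremu can make the full 11:25-11:55 slot — that's 2.

2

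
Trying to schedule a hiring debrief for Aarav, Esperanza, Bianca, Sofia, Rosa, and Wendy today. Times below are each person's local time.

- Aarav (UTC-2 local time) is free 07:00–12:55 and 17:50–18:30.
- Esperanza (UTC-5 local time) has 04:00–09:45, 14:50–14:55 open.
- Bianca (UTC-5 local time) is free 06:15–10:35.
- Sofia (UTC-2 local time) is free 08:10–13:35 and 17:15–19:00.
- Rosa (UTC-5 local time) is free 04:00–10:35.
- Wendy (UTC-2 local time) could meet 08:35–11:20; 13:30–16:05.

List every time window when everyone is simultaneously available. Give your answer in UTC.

Aarav in UTC: 09:00-14:55, 19:50-20:30 (add 2h to convert from UTC-2).
Esperanza in UTC: 09:00-14:45, 19:50-19:55 (add 5h to convert from UTC-5).
Bianca in UTC: 11:15-15:35 (add 5h to convert from UTC-5).
Sofia in UTC: 10:10-15:35, 19:15-21:00 (add 2h to convert from UTC-2).
Rosa in UTC: 09:00-15:35 (add 5h to convert from UTC-5).
Wendy in UTC: 10:35-13:20, 15:30-18:05 (add 2h to convert from UTC-2).
Aarav ∩ Esperanza: 09:00-14:45, 19:50-19:55.
Aarav ∩ Esperanza ∩ Bianca: 11:15-14:45.
Aarav ∩ Esperanza ∩ Bianca ∩ Sofia: 11:15-14:45.
Aarav ∩ Esperanza ∩ Bianca ∩ Sofia ∩ Rosa: 11:15-14:45.
Aarav ∩ Esperanza ∩ Bianca ∩ Sofia ∩ Rosa ∩ Wendy: 11:15-13:20.

11:15-13:20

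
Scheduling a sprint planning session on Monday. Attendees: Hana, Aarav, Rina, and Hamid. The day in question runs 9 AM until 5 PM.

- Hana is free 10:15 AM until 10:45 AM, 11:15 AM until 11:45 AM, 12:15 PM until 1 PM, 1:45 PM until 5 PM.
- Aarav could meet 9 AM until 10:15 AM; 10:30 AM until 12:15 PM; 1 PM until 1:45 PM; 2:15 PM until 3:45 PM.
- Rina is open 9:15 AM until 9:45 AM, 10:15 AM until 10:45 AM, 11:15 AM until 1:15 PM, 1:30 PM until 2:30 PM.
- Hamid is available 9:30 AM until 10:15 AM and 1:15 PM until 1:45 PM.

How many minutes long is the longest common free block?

Hana ∩ Aarav: 10:30-10:45, 11:15-11:45, 14:15-15:45.
Hana ∩ Aarav ∩ Rina: 10:30-10:45, 11:15-11:45, 14:15-14:30.
Hana ∩ Aarav ∩ Rina ∩ Hamid: ∅.
There is no time when everyone is free.
No common window exists, so the longest block is 0 minutes.

0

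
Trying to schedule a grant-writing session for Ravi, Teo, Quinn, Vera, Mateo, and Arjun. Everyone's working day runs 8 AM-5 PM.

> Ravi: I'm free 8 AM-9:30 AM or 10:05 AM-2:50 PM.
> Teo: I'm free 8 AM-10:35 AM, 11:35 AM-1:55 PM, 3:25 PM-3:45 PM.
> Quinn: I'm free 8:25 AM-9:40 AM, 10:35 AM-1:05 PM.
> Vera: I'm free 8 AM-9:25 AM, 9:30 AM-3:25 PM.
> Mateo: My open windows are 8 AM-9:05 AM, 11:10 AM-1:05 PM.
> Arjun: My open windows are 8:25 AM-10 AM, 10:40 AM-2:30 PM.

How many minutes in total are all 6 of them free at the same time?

130

Ravi ∩ Teo: 08:00-09:30, 10:05-10:35, 11:35-13:55.
Ravi ∩ Teo ∩ Quinn: 08:25-09:30, 11:35-13:05.
Ravi ∩ Teo ∩ Quinn ∩ Vera: 08:25-09:25, 11:35-13:05.
Ravi ∩ Teo ∩ Quinn ∩ Vera ∩ Mateo: 08:25-09:05, 11:35-13:05.
Ravi ∩ Teo ∩ Quinn ∩ Vera ∩ Mateo ∩ Arjun: 08:25-09:05, 11:35-13:05.
Those are the intersection windows.
Summing the common windows: 40 + 90 = 130 minutes.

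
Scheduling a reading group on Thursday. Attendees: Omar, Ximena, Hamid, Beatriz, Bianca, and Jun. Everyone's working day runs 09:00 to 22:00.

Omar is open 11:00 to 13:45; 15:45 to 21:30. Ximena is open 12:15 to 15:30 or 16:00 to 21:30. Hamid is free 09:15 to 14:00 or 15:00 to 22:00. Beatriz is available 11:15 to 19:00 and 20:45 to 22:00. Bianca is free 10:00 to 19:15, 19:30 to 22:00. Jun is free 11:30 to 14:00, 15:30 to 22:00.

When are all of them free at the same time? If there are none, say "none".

12:15-13:45, 16:00-19:00, 20:45-21:30

Omar ∩ Ximena: 12:15-13:45, 16:00-21:30.
Omar ∩ Ximena ∩ Hamid: 12:15-13:45, 16:00-21:30.
Omar ∩ Ximena ∩ Hamid ∩ Beatriz: 12:15-13:45, 16:00-19:00, 20:45-21:30.
Omar ∩ Ximena ∩ Hamid ∩ Beatriz ∩ Bianca: 12:15-13:45, 16:00-19:00, 20:45-21:30.
Omar ∩ Ximena ∩ Hamid ∩ Beatriz ∩ Bianca ∩ Jun: 12:15-13:45, 16:00-19:00, 20:45-21:30.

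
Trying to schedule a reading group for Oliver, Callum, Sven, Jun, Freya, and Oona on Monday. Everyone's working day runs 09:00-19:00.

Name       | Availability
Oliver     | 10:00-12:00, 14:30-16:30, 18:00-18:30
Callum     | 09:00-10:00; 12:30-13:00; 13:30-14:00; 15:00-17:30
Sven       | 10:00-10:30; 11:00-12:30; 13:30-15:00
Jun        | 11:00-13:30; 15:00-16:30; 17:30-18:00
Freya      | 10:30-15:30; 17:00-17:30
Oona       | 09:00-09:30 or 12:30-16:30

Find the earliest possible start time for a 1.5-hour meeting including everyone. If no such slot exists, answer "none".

none

Oliver ∩ Callum: 15:00-16:30.
Oliver ∩ Callum ∩ Sven: ∅.
Oliver ∩ Callum ∩ Sven ∩ Jun: ∅.
Oliver ∩ Callum ∩ Sven ∩ Jun ∩ Freya: ∅.
Oliver ∩ Callum ∩ Sven ∩ Jun ∩ Freya ∩ Oona: ∅.
There is no time when everyone is free.
No common window is at least 90 minutes long.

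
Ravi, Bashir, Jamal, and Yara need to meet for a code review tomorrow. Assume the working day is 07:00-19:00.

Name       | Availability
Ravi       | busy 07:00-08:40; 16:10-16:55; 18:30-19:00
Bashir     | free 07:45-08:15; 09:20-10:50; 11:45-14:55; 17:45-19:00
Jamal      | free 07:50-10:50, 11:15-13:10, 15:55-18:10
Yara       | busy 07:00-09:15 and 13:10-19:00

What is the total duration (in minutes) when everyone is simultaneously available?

175

Ravi free: 08:40-16:10, 16:55-18:30 (invert busy blocks within the working day).
Bashir free: 07:45-08:15, 09:20-10:50, 11:45-14:55, 17:45-19:00.
Jamal free: 07:50-10:50, 11:15-13:10, 15:55-18:10.
Yara free: 09:15-13:10 (invert busy blocks within the working day).
Ravi ∩ Bashir: 09:20-10:50, 11:45-14:55, 17:45-18:30.
Ravi ∩ Bashir ∩ Jamal: 09:20-10:50, 11:45-13:10, 17:45-18:10.
Ravi ∩ Bashir ∩ Jamal ∩ Yara: 09:20-10:50, 11:45-13:10.
Summing the common windows: 90 + 85 = 175 minutes.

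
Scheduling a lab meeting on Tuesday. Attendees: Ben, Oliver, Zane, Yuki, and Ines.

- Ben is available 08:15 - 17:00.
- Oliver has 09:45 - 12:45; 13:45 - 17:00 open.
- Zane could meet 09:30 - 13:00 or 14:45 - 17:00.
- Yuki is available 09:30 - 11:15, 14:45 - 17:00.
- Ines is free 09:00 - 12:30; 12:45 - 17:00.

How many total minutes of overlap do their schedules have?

Ben ∩ Oliver: 09:45-12:45, 13:45-17:00.
Ben ∩ Oliver ∩ Zane: 09:45-12:45, 14:45-17:00.
Ben ∩ Oliver ∩ Zane ∩ Yuki: 09:45-11:15, 14:45-17:00.
Ben ∩ Oliver ∩ Zane ∩ Yuki ∩ Ines: 09:45-11:15, 14:45-17:00.
So the common availability across everyone is 09:45-11:15, 14:45-17:00.
Summing the common windows: 90 + 135 = 225 minutes.

225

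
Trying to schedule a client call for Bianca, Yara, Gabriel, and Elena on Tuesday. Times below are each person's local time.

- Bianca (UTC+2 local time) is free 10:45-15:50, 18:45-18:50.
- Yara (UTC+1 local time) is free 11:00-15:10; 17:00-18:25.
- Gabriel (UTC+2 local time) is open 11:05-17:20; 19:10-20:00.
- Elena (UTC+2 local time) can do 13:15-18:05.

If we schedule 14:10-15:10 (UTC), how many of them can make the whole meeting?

Bianca in UTC: 08:45-13:50, 16:45-16:50 (subtract 2h to convert from UTC+2).
Yara in UTC: 10:00-14:10, 16:00-17:25 (subtract 1h to convert from UTC+1).
Gabriel in UTC: 09:05-15:20, 17:10-18:00 (subtract 2h to convert from UTC+2).
Elena in UTC: 11:15-16:05 (subtract 2h to convert from UTC+2).
Gabriel and Elena can make the full 14:10-15:10 slot — that's 2.

2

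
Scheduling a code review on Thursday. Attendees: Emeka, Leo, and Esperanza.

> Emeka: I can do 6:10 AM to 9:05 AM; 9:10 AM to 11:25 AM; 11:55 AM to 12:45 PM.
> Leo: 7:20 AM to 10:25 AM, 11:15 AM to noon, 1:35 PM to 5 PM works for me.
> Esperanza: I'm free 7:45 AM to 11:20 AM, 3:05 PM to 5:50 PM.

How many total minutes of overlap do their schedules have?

160

Emeka ∩ Leo: 07:20-09:05, 09:10-10:25, 11:15-11:25, 11:55-12:00.
Emeka ∩ Leo ∩ Esperanza: 07:45-09:05, 09:10-10:25, 11:15-11:20.
Summing the common windows: 80 + 75 + 5 = 160 minutes.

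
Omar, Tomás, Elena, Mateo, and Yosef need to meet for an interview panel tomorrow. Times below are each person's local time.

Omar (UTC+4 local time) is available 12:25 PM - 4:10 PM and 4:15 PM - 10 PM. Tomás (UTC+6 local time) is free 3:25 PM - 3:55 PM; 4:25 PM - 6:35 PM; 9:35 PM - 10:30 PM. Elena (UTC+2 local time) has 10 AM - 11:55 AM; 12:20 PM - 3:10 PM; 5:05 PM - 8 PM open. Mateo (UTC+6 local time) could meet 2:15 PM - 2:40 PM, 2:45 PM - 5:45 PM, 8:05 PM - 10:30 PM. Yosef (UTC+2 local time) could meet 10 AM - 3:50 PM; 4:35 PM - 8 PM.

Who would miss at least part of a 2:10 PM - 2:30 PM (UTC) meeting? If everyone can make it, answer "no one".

Omar in UTC: 08:25-12:10, 12:15-18:00 (subtract 4h to convert from UTC+4).
Tomás in UTC: 09:25-09:55, 10:25-12:35, 15:35-16:30 (subtract 6h to convert from UTC+6).
Elena in UTC: 08:00-09:55, 10:20-13:10, 15:05-18:00 (subtract 2h to convert from UTC+2).
Mateo in UTC: 08:15-08:40, 08:45-11:45, 14:05-16:30 (subtract 6h to convert from UTC+6).
Yosef in UTC: 08:00-13:50, 14:35-18:00 (subtract 2h to convert from UTC+2).
Omar: free for 14:10-14:30. Tomás: not fully free for 14:10-14:30. Elena: not fully free for 14:10-14:30. Mateo: free for 14:10-14:30. Yosef: not fully free for 14:10-14:30.

Elena, Tomás, Yosef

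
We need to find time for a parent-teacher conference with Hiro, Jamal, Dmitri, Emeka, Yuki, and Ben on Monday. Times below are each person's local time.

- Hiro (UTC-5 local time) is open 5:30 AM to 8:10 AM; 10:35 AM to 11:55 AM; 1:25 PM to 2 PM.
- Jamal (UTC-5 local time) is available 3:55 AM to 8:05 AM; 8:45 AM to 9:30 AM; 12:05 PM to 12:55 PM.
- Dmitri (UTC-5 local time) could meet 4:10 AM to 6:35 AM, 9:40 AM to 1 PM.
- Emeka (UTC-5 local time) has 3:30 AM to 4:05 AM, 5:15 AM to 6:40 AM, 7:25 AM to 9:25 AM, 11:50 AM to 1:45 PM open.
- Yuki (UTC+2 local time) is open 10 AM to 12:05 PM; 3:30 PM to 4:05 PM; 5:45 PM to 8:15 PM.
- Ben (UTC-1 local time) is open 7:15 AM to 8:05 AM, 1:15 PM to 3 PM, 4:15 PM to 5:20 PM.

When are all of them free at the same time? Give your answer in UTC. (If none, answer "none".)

Hiro in UTC: 10:30-13:10, 15:35-16:55, 18:25-19:00 (add 5h to convert from UTC-5).
Jamal in UTC: 08:55-13:05, 13:45-14:30, 17:05-17:55 (add 5h to convert from UTC-5).
Dmitri in UTC: 09:10-11:35, 14:40-18:00 (add 5h to convert from UTC-5).
Emeka in UTC: 08:30-09:05, 10:15-11:40, 12:25-14:25, 16:50-18:45 (add 5h to convert from UTC-5).
Yuki in UTC: 08:00-10:05, 13:30-14:05, 15:45-18:15 (subtract 2h to convert from UTC+2).
Ben in UTC: 08:15-09:05, 14:15-16:00, 17:15-18:20 (add 1h to convert from UTC-1).
Hiro ∩ Jamal: 10:30-13:05.
Hiro ∩ Jamal ∩ Dmitri: 10:30-11:35.
Hiro ∩ Jamal ∩ Dmitri ∩ Emeka: 10:30-11:35.
Hiro ∩ Jamal ∩ Dmitri ∩ Emeka ∩ Yuki: ∅.
Hiro ∩ Jamal ∩ Dmitri ∩ Emeka ∩ Yuki ∩ Ben: ∅.
There is no time when everyone is free.

none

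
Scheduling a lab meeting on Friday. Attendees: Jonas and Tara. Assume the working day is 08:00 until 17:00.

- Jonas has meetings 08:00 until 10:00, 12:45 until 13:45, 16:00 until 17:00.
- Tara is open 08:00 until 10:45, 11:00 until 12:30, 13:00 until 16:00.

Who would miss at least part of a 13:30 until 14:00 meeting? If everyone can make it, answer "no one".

Jonas

Jonas free: 10:00-12:45, 13:45-16:00 (invert busy blocks within the working day).
Tara free: 08:00-10:45, 11:00-12:30, 13:00-16:00.
Jonas: not fully free for 13:30-14:00. Tara: free for 13:30-14:00.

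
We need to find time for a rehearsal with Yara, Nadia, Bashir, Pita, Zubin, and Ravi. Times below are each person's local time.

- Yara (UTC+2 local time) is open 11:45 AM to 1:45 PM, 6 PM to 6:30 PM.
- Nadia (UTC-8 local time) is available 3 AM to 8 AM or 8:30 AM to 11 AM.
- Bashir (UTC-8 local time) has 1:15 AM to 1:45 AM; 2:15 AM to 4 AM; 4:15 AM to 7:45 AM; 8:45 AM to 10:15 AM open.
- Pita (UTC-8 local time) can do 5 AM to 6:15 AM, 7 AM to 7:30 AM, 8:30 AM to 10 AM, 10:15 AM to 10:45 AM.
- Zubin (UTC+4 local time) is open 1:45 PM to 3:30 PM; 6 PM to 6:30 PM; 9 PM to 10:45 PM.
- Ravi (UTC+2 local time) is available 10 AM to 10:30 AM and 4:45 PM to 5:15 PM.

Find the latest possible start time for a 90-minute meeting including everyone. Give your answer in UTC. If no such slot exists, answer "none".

Yara in UTC: 09:45-11:45, 16:00-16:30 (subtract 2h to convert from UTC+2).
Nadia in UTC: 11:00-16:00, 16:30-19:00 (add 8h to convert from UTC-8).
Bashir in UTC: 09:15-09:45, 10:15-12:00, 12:15-15:45, 16:45-18:15 (add 8h to convert from UTC-8).
Pita in UTC: 13:00-14:15, 15:00-15:30, 16:30-18:00, 18:15-18:45 (add 8h to convert from UTC-8).
Zubin in UTC: 09:45-11:30, 14:00-14:30, 17:00-18:45 (subtract 4h to convert from UTC+4).
Ravi in UTC: 08:00-08:30, 14:45-15:15 (subtract 2h to convert from UTC+2).
Yara ∩ Nadia: 11:00-11:45.
Yara ∩ Nadia ∩ Bashir: 11:00-11:45.
Yara ∩ Nadia ∩ Bashir ∩ Pita: ∅.
Yara ∩ Nadia ∩ Bashir ∩ Pita ∩ Zubin: ∅.
Yara ∩ Nadia ∩ Bashir ∩ Pita ∩ Zubin ∩ Ravi: ∅.
There is no time when everyone is free.
No common window is at least 90 minutes long.

none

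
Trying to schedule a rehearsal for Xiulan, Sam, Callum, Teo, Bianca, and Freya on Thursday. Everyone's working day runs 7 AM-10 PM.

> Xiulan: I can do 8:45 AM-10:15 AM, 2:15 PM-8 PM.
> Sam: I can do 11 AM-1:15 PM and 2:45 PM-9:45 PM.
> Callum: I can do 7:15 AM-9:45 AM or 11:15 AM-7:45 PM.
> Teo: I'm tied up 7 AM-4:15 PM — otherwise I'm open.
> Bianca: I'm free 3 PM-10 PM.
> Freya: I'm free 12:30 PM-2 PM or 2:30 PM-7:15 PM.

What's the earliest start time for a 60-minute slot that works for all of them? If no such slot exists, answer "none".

16:15

Xiulan free: 08:45-10:15, 14:15-20:00.
Sam free: 11:00-13:15, 14:45-21:45.
Callum free: 07:15-09:45, 11:15-19:45.
Teo free: 16:15-22:00 (invert busy blocks within the working day).
Bianca free: 15:00-22:00.
Freya free: 12:30-14:00, 14:30-19:15.
Xiulan ∩ Sam: 14:45-20:00.
Xiulan ∩ Sam ∩ Callum: 14:45-19:45.
Xiulan ∩ Sam ∩ Callum ∩ Teo: 16:15-19:45.
Xiulan ∩ Sam ∩ Callum ∩ Teo ∩ Bianca: 16:15-19:45.
Xiulan ∩ Sam ∩ Callum ∩ Teo ∩ Bianca ∩ Freya: 16:15-19:15.
So the common availability across everyone is 16:15-19:15.
The first common window of at least 60 minutes is 16:15-19:15, so the earliest start is 16:15.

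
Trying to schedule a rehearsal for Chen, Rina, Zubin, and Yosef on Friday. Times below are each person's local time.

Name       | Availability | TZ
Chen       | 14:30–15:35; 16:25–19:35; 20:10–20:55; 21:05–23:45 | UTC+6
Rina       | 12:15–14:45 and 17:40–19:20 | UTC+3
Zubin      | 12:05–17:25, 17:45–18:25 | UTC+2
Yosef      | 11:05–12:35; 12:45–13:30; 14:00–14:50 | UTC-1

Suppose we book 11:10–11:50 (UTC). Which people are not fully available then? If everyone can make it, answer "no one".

Chen in UTC: 08:30-09:35, 10:25-13:35, 14:10-14:55, 15:05-17:45 (subtract 6h to convert from UTC+6).
Rina in UTC: 09:15-11:45, 14:40-16:20 (subtract 3h to convert from UTC+3).
Zubin in UTC: 10:05-15:25, 15:45-16:25 (subtract 2h to convert from UTC+2).
Yosef in UTC: 12:05-13:35, 13:45-14:30, 15:00-15:50 (add 1h to convert from UTC-1).
Chen: free for 11:10-11:50. Rina: not fully free for 11:10-11:50. Zubin: free for 11:10-11:50. Yosef: not fully free for 11:10-11:50.

Rina, Yosef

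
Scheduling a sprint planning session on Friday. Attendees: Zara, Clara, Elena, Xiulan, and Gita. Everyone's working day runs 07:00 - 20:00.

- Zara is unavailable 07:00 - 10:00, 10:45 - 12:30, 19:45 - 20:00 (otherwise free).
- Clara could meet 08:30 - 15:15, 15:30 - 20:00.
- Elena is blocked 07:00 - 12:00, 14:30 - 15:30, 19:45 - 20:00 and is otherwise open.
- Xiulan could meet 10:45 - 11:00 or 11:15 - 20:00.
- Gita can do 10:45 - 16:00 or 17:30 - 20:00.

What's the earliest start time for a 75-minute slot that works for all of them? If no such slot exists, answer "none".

12:30

Zara free: 10:00-10:45, 12:30-19:45 (invert busy blocks within the working day).
Clara free: 08:30-15:15, 15:30-20:00.
Elena free: 12:00-14:30, 15:30-19:45 (invert busy blocks within the working day).
Xiulan free: 10:45-11:00, 11:15-20:00.
Gita free: 10:45-16:00, 17:30-20:00.
Zara ∩ Clara: 10:00-10:45, 12:30-15:15, 15:30-19:45.
Zara ∩ Clara ∩ Elena: 12:30-14:30, 15:30-19:45.
Zara ∩ Clara ∩ Elena ∩ Xiulan: 12:30-14:30, 15:30-19:45.
Zara ∩ Clara ∩ Elena ∩ Xiulan ∩ Gita: 12:30-14:30, 15:30-16:00, 17:30-19:45.
The first common window of at least 75 minutes is 12:30-14:30, so the earliest start is 12:30.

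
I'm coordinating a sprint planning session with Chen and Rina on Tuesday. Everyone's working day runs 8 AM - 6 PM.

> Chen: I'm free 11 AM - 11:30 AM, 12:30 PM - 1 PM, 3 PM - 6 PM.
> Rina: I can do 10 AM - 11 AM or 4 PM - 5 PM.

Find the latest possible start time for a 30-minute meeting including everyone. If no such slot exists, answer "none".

Chen ∩ Rina: 16:00-17:00.
Those are the intersection windows.
The last common window of at least 30 minutes is 16:00-17:00; a 30-minute meeting can start as late as 16:30 and still end by 17:00.

16:30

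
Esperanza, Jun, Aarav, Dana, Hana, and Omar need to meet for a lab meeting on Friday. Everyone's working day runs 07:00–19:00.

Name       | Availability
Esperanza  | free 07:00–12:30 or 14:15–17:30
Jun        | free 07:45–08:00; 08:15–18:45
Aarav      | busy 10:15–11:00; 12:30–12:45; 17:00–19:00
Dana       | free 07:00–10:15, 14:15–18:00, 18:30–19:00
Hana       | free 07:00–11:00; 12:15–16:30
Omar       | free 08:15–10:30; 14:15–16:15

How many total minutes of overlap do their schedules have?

Esperanza free: 07:00-12:30, 14:15-17:30.
Jun free: 07:45-08:00, 08:15-18:45.
Aarav free: 07:00-10:15, 11:00-12:30, 12:45-17:00 (invert busy blocks within the working day).
Dana free: 07:00-10:15, 14:15-18:00, 18:30-19:00.
Hana free: 07:00-11:00, 12:15-16:30.
Omar free: 08:15-10:30, 14:15-16:15.
Esperanza ∩ Jun: 07:45-08:00, 08:15-12:30, 14:15-17:30.
Esperanza ∩ Jun ∩ Aarav: 07:45-08:00, 08:15-10:15, 11:00-12:30, 14:15-17:00.
Esperanza ∩ Jun ∩ Aarav ∩ Dana: 07:45-08:00, 08:15-10:15, 14:15-17:00.
Esperanza ∩ Jun ∩ Aarav ∩ Dana ∩ Hana: 07:45-08:00, 08:15-10:15, 14:15-16:30.
Esperanza ∩ Jun ∩ Aarav ∩ Dana ∩ Hana ∩ Omar: 08:15-10:15, 14:15-16:15.
Summing the common windows: 120 + 120 = 240 minutes.

240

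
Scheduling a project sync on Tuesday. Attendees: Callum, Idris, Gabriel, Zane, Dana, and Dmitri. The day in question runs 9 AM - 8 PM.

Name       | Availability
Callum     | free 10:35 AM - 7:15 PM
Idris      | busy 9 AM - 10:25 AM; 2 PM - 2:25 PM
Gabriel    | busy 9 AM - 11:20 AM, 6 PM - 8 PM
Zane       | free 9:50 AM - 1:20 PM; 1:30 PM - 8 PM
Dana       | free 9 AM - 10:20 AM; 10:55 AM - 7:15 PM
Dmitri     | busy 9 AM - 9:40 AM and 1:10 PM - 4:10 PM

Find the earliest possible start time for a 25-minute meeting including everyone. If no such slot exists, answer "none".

Callum free: 10:35-19:15.
Idris free: 10:25-14:00, 14:25-20:00 (invert busy blocks within the working day).
Gabriel free: 11:20-18:00 (invert busy blocks within the working day).
Zane free: 09:50-13:20, 13:30-20:00.
Dana free: 09:00-10:20, 10:55-19:15.
Dmitri free: 09:40-13:10, 16:10-20:00 (invert busy blocks within the working day).
Callum ∩ Idris: 10:35-14:00, 14:25-19:15.
Callum ∩ Idris ∩ Gabriel: 11:20-14:00, 14:25-18:00.
Callum ∩ Idris ∩ Gabriel ∩ Zane: 11:20-13:20, 13:30-14:00, 14:25-18:00.
Callum ∩ Idris ∩ Gabriel ∩ Zane ∩ Dana: 11:20-13:20, 13:30-14:00, 14:25-18:00.
Callum ∩ Idris ∩ Gabriel ∩ Zane ∩ Dana ∩ Dmitri: 11:20-13:10, 16:10-18:00.
So the common availability across everyone is 11:20-13:10, 16:10-18:00.
The first common window of at least 25 minutes is 11:20-13:10, so the earliest start is 11:20.

11:20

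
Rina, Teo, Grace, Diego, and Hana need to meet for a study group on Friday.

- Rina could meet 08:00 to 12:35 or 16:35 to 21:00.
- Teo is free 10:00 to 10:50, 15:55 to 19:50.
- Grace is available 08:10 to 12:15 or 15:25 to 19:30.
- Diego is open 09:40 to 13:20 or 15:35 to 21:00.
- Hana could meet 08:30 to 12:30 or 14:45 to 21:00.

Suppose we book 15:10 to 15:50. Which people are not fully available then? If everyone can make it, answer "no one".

Diego, Grace, Rina, Teo

Rina: not fully free for 15:10-15:50. Teo: not fully free for 15:10-15:50. Grace: not fully free for 15:10-15:50. Diego: not fully free for 15:10-15:50. Hana: free for 15:10-15:50.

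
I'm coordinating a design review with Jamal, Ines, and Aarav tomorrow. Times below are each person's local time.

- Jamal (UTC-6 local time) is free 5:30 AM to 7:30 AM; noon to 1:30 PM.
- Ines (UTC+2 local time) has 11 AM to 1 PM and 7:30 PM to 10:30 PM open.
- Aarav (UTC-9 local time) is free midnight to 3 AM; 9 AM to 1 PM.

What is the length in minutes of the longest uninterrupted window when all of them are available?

90

Jamal in UTC: 11:30-13:30, 18:00-19:30 (add 6h to convert from UTC-6).
Ines in UTC: 09:00-11:00, 17:30-20:30 (subtract 2h to convert from UTC+2).
Aarav in UTC: 09:00-12:00, 18:00-22:00 (add 9h to convert from UTC-9).
Jamal ∩ Ines: 18:00-19:30.
Jamal ∩ Ines ∩ Aarav: 18:00-19:30.
Those are the intersection windows.
The longest is 18:00-19:30 at 90 minutes.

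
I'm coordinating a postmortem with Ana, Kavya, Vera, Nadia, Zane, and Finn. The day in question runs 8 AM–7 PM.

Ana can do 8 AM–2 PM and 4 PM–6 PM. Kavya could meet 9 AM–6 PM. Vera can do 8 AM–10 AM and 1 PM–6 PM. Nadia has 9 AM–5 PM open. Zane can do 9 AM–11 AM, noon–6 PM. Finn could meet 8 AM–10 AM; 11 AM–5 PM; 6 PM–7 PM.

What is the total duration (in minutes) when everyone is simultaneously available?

180

Ana ∩ Kavya: 09:00-14:00, 16:00-18:00.
Ana ∩ Kavya ∩ Vera: 09:00-10:00, 13:00-14:00, 16:00-18:00.
Ana ∩ Kavya ∩ Vera ∩ Nadia: 09:00-10:00, 13:00-14:00, 16:00-17:00.
Ana ∩ Kavya ∩ Vera ∩ Nadia ∩ Zane: 09:00-10:00, 13:00-14:00, 16:00-17:00.
Ana ∩ Kavya ∩ Vera ∩ Nadia ∩ Zane ∩ Finn: 09:00-10:00, 13:00-14:00, 16:00-17:00.
Summing the common windows: 60 + 60 + 60 = 180 minutes.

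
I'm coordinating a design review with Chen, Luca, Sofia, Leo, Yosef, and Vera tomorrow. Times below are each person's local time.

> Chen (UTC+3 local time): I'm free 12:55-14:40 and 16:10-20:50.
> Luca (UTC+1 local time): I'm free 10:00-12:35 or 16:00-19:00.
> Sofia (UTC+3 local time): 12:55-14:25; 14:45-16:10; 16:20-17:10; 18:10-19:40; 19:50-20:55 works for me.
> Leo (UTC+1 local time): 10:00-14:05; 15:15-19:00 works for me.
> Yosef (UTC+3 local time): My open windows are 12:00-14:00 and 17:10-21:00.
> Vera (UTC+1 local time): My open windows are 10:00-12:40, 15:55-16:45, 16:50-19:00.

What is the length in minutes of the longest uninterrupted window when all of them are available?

65

Chen in UTC: 09:55-11:40, 13:10-17:50 (subtract 3h to convert from UTC+3).
Luca in UTC: 09:00-11:35, 15:00-18:00 (subtract 1h to convert from UTC+1).
Sofia in UTC: 09:55-11:25, 11:45-13:10, 13:20-14:10, 15:10-16:40, 16:50-17:55 (subtract 3h to convert from UTC+3).
Leo in UTC: 09:00-13:05, 14:15-18:00 (subtract 1h to convert from UTC+1).
Yosef in UTC: 09:00-11:00, 14:10-18:00 (subtract 3h to convert from UTC+3).
Vera in UTC: 09:00-11:40, 14:55-15:45, 15:50-18:00 (subtract 1h to convert from UTC+1).
Chen ∩ Luca: 09:55-11:35, 15:00-17:50.
Chen ∩ Luca ∩ Sofia: 09:55-11:25, 15:10-16:40, 16:50-17:50.
Chen ∩ Luca ∩ Sofia ∩ Leo: 09:55-11:25, 15:10-16:40, 16:50-17:50.
Chen ∩ Luca ∩ Sofia ∩ Leo ∩ Yosef: 09:55-11:00, 15:10-16:40, 16:50-17:50.
Chen ∩ Luca ∩ Sofia ∩ Leo ∩ Yosef ∩ Vera: 09:55-11:00, 15:10-15:45, 15:50-16:40, 16:50-17:50.
Those are the intersection windows.
The longest is 09:55-11:00 at 65 minutes.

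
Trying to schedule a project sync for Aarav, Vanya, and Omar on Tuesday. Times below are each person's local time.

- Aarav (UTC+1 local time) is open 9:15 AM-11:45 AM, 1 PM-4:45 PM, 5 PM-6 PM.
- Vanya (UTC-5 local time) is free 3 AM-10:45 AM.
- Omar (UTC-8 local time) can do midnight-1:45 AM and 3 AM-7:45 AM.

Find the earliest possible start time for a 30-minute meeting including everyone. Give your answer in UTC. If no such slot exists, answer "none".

Aarav in UTC: 08:15-10:45, 12:00-15:45, 16:00-17:00 (subtract 1h to convert from UTC+1).
Vanya in UTC: 08:00-15:45 (add 5h to convert from UTC-5).
Omar in UTC: 08:00-09:45, 11:00-15:45 (add 8h to convert from UTC-8).
Aarav ∩ Vanya: 08:15-10:45, 12:00-15:45.
Aarav ∩ Vanya ∩ Omar: 08:15-09:45, 12:00-15:45.
Those are the intersection windows.
The first common window of at least 30 minutes is 08:15-09:45, so the earliest start is 08:15.

08:15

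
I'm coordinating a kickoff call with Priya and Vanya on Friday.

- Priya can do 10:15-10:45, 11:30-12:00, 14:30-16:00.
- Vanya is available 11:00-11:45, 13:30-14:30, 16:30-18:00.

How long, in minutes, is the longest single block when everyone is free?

Priya ∩ Vanya: 11:30-11:45.
The longest is 11:30-11:45 at 15 minutes.

15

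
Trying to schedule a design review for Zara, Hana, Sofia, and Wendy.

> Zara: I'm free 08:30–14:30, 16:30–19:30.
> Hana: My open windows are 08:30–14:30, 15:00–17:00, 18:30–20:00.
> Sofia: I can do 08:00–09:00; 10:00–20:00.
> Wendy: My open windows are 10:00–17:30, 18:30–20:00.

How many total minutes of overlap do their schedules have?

360

Zara ∩ Hana: 08:30-14:30, 16:30-17:00, 18:30-19:30.
Zara ∩ Hana ∩ Sofia: 08:30-09:00, 10:00-14:30, 16:30-17:00, 18:30-19:30.
Zara ∩ Hana ∩ Sofia ∩ Wendy: 10:00-14:30, 16:30-17:00, 18:30-19:30.
Summing the common windows: 270 + 30 + 60 = 360 minutes.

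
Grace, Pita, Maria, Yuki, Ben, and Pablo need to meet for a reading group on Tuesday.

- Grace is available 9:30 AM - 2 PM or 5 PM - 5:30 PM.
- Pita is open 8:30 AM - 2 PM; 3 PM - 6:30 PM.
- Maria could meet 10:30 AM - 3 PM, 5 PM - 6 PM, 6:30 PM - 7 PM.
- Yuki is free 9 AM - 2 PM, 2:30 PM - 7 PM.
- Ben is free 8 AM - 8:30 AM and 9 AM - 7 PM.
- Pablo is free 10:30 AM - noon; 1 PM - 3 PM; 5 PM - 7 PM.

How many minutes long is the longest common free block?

90

Grace ∩ Pita: 09:30-14:00, 17:00-17:30.
Grace ∩ Pita ∩ Maria: 10:30-14:00, 17:00-17:30.
Grace ∩ Pita ∩ Maria ∩ Yuki: 10:30-14:00, 17:00-17:30.
Grace ∩ Pita ∩ Maria ∩ Yuki ∩ Ben: 10:30-14:00, 17:00-17:30.
Grace ∩ Pita ∩ Maria ∩ Yuki ∩ Ben ∩ Pablo: 10:30-12:00, 13:00-14:00, 17:00-17:30.
The longest is 10:30-12:00 at 90 minutes.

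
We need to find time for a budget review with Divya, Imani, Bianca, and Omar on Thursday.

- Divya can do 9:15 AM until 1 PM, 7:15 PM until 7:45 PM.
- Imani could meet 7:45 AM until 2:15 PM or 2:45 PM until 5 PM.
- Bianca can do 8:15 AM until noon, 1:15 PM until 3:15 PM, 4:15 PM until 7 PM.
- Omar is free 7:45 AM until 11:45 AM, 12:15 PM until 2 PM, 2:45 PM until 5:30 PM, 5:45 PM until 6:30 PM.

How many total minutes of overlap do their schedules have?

150

Divya ∩ Imani: 09:15-13:00.
Divya ∩ Imani ∩ Bianca: 09:15-12:00.
Divya ∩ Imani ∩ Bianca ∩ Omar: 09:15-11:45.
That's a single block of 150 minutes.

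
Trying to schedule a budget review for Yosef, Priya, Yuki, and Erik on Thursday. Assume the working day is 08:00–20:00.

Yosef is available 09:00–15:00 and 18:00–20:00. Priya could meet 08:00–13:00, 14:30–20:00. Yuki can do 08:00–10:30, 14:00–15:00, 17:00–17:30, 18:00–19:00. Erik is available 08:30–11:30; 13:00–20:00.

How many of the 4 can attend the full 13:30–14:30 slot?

2

Yosef and Erik can make the full 13:30-14:30 slot — that's 2.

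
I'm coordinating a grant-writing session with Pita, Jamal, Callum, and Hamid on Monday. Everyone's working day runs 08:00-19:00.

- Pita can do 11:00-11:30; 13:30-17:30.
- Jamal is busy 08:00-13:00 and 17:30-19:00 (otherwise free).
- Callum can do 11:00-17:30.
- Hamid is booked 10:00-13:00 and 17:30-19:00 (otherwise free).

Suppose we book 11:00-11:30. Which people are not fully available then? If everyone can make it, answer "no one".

Hamid, Jamal

Pita free: 11:00-11:30, 13:30-17:30.
Jamal free: 13:00-17:30 (invert busy blocks within the working day).
Callum free: 11:00-17:30.
Hamid free: 08:00-10:00, 13:00-17:30 (invert busy blocks within the working day).
Pita: free for 11:00-11:30. Jamal: not fully free for 11:00-11:30. Callum: free for 11:00-11:30. Hamid: not fully free for 11:00-11:30.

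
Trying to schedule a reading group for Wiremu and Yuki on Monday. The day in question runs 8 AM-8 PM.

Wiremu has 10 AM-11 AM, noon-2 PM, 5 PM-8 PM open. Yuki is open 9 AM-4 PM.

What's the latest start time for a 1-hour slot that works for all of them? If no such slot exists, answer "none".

Wiremu ∩ Yuki: 10:00-11:00, 12:00-14:00.
Those are the intersection windows.
The last common window of at least 60 minutes is 12:00-14:00; a 60-minute meeting can start as late as 13:00 and still end by 14:00.

13:00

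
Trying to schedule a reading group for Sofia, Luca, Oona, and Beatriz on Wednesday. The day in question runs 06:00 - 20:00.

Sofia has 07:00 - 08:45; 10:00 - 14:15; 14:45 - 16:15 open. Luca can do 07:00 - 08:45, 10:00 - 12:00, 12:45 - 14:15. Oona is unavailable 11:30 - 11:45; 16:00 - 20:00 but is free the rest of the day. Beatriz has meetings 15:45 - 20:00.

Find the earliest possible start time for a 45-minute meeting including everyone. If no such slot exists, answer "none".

Sofia free: 07:00-08:45, 10:00-14:15, 14:45-16:15.
Luca free: 07:00-08:45, 10:00-12:00, 12:45-14:15.
Oona free: 06:00-11:30, 11:45-16:00 (invert busy blocks within the working day).
Beatriz free: 06:00-15:45 (invert busy blocks within the working day).
Sofia ∩ Luca: 07:00-08:45, 10:00-12:00, 12:45-14:15.
Sofia ∩ Luca ∩ Oona: 07:00-08:45, 10:00-11:30, 11:45-12:00, 12:45-14:15.
Sofia ∩ Luca ∩ Oona ∩ Beatriz: 07:00-08:45, 10:00-11:30, 11:45-12:00, 12:45-14:15.
The first common window of at least 45 minutes is 07:00-08:45, so the earliest start is 07:00.

07:00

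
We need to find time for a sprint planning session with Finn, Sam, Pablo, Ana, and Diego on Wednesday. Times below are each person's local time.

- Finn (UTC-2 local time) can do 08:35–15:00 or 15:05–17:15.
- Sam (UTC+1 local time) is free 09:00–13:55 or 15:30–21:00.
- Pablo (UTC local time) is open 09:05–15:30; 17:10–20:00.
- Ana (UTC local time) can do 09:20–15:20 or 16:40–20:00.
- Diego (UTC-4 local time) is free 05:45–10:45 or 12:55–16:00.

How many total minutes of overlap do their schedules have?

280

Finn in UTC: 10:35-17:00, 17:05-19:15 (add 2h to convert from UTC-2).
Sam in UTC: 08:00-12:55, 14:30-20:00 (subtract 1h to convert from UTC+1).
Pablo in UTC: 09:05-15:30, 17:10-20:00.
Ana in UTC: 09:20-15:20, 16:40-20:00.
Diego in UTC: 09:45-14:45, 16:55-20:00 (add 4h to convert from UTC-4).
Finn ∩ Sam: 10:35-12:55, 14:30-17:00, 17:05-19:15.
Finn ∩ Sam ∩ Pablo: 10:35-12:55, 14:30-15:30, 17:10-19:15.
Finn ∩ Sam ∩ Pablo ∩ Ana: 10:35-12:55, 14:30-15:20, 17:10-19:15.
Finn ∩ Sam ∩ Pablo ∩ Ana ∩ Diego: 10:35-12:55, 14:30-14:45, 17:10-19:15.
So the common availability across everyone is 10:35-12:55, 14:30-14:45, 17:10-19:15.
Summing the common windows: 140 + 15 + 125 = 280 minutes.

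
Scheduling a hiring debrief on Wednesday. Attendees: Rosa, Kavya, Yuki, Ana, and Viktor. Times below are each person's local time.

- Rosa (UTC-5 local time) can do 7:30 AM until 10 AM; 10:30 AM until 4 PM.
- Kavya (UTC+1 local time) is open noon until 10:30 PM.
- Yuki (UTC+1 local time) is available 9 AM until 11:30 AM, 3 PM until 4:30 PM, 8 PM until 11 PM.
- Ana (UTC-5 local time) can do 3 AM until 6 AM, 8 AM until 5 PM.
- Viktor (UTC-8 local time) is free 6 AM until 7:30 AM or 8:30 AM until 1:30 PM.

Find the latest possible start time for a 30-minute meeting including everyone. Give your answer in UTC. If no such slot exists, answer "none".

Rosa in UTC: 12:30-15:00, 15:30-21:00 (add 5h to convert from UTC-5).
Kavya in UTC: 11:00-21:30 (subtract 1h to convert from UTC+1).
Yuki in UTC: 08:00-10:30, 14:00-15:30, 19:00-22:00 (subtract 1h to convert from UTC+1).
Ana in UTC: 08:00-11:00, 13:00-22:00 (add 5h to convert from UTC-5).
Viktor in UTC: 14:00-15:30, 16:30-21:30 (add 8h to convert from UTC-8).
Rosa ∩ Kavya: 12:30-15:00, 15:30-21:00.
Rosa ∩ Kavya ∩ Yuki: 14:00-15:00, 19:00-21:00.
Rosa ∩ Kavya ∩ Yuki ∩ Ana: 14:00-15:00, 19:00-21:00.
Rosa ∩ Kavya ∩ Yuki ∩ Ana ∩ Viktor: 14:00-15:00, 19:00-21:00.
The last common window of at least 30 minutes is 19:00-21:00; a 30-minute meeting can start as late as 20:30 and still end by 21:00.

20:30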